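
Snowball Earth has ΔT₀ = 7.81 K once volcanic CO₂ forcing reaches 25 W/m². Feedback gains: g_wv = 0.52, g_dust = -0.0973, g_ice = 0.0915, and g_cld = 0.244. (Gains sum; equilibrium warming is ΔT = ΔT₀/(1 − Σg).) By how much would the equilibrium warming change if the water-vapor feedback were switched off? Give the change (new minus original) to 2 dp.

Original: g = 0.7582, ΔT = 7.81/(1−0.7582) = 32.2994 K.
Without water-vapor: g' = 0.2382, ΔT' = 7.81/(1−0.2382) = 10.2520 K.
Change = 10.2520 − 32.2994 = -22.05 K.

-22.05 K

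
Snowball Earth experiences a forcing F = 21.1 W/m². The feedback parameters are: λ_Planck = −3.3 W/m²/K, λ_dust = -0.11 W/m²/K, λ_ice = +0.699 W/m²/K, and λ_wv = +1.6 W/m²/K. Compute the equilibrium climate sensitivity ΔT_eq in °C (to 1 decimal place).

19.0 °C

Net feedback parameter λ = (−3.3) + (-0.11) + (+0.699) + (+1.6) = -1.111 W/m²/K.
ΔT = −F/λ = −21.1/(-1.111) = 19.0 °C.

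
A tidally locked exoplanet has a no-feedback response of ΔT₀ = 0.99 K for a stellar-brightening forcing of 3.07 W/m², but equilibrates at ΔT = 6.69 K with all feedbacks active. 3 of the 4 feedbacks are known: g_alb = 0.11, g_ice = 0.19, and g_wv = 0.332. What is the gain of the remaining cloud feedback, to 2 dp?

0.22

Amplification A = ΔT/ΔT₀ = 6.69/0.99 = 6.758.
Total gain g = 1 − 1/A = 1 − 1/6.758 = 0.852.
Known gains sum to 0.11 + 0.19 + 0.332 = 0.632.
g_cld = 0.852 − 0.632 = 0.22.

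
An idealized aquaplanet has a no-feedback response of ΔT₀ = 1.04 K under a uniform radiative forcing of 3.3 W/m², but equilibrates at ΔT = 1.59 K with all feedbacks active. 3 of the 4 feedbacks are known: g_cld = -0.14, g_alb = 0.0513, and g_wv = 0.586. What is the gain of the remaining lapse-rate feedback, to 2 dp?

Amplification A = ΔT/ΔT₀ = 1.59/1.04 = 1.529.
Total gain g = 1 − 1/A = 1 − 1/1.529 = 0.346.
Known gains sum to -0.14 + 0.0513 + 0.586 = 0.4973.
g_lr = 0.346 − 0.4973 = -0.15.

-0.15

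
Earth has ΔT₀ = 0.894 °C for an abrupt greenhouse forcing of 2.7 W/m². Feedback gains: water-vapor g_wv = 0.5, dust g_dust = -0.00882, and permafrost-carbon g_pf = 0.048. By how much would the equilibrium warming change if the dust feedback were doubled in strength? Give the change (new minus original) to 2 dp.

-0.04 °C

Original: g = 0.53918, ΔT = 0.894/(1−0.53918) = 1.9400 °C.
With doubled dust: g' = 0.53036, ΔT' = 0.894/(1−0.53036) = 1.9036 °C.
Change = 1.9036 − 1.9400 = -0.04 °C.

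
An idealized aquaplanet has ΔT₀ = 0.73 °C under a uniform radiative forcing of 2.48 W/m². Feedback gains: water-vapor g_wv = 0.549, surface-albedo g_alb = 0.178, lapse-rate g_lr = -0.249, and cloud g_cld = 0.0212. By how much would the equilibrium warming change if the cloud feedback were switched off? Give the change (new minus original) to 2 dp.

Original: g = 0.4992, ΔT = 0.73/(1−0.4992) = 1.4577 °C.
Without cloud: g' = 0.478, ΔT' = 0.73/(1−0.478) = 1.3985 °C.
Change = 1.3985 − 1.4577 = -0.06 °C.

-0.06 °C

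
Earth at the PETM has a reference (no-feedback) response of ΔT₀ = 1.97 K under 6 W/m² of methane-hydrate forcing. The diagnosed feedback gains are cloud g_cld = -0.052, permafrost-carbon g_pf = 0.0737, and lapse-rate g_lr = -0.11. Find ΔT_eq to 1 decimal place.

1.8 K

Total gain g = -0.052 + 0.0737 − 0.11 = -0.0883.
Amplification A = 1/(1 + 0.0883) = 0.9189.
ΔT = 1.97 × 0.9189 = 1.8 K.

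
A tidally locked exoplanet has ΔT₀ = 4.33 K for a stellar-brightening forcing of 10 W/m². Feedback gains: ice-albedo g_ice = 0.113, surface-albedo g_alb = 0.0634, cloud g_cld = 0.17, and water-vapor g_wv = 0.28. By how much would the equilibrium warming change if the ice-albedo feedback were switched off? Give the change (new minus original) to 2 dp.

-2.69 K

Original: g = 0.6264, ΔT = 4.33/(1−0.6264) = 11.5899 K.
Without ice-albedo: g' = 0.5134, ΔT' = 4.33/(1−0.5134) = 8.8985 K.
Change = 8.8985 − 11.5899 = -2.69 K.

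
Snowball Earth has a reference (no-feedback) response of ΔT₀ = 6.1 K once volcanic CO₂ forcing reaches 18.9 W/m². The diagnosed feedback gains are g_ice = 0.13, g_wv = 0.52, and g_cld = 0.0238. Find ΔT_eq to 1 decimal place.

18.7 K

Total gain g = 0.13 + 0.52 + 0.0238 = 0.6738.
Amplification A = 1/(1 − 0.6738) = 3.066.
ΔT = 6.1 × 3.066 = 18.7 K.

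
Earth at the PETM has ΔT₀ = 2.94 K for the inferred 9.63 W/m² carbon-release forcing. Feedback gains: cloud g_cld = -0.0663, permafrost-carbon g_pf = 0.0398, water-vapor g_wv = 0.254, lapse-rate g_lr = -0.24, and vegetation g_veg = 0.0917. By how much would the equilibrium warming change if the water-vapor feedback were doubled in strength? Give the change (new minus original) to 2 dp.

1.22 K

Original: g = 0.0792, ΔT = 2.94/(1−0.0792) = 3.1929 K.
With doubled water-vapor: g' = 0.3332, ΔT' = 2.94/(1−0.3332) = 4.4091 K.
Change = 4.4091 − 3.1929 = 1.22 K.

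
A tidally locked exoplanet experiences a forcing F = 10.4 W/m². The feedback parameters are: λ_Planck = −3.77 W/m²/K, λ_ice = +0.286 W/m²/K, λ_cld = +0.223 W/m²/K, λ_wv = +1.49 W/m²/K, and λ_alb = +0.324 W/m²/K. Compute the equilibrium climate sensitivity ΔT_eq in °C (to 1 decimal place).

7.2 °C

Net feedback parameter λ = (−3.77) + (+0.286) + (+0.223) + (+1.49) + (+0.324) = -1.447 W/m²/K.
ΔT = −F/λ = −10.4/(-1.447) = 7.2 °C.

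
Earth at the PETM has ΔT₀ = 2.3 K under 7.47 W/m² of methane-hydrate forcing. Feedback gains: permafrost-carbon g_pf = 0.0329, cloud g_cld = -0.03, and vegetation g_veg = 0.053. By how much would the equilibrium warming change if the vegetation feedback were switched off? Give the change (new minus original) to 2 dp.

-0.13 K

Original: g = 0.0559, ΔT = 2.3/(1−0.0559) = 2.4362 K.
Without vegetation: g' = 0.0029, ΔT' = 2.3/(1−0.0029) = 2.3067 K.
Change = 2.3067 − 2.4362 = -0.13 K.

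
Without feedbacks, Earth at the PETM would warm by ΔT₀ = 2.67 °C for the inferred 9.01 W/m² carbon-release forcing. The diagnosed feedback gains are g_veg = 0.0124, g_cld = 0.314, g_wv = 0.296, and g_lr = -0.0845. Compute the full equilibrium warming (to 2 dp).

5.78 °C

Total gain g = 0.0124 + 0.314 + 0.296 − 0.0845 = 0.5379.
Amplification A = 1/(1 − 0.5379) = 2.164.
ΔT = 2.67 × 2.164 = 5.78 °C.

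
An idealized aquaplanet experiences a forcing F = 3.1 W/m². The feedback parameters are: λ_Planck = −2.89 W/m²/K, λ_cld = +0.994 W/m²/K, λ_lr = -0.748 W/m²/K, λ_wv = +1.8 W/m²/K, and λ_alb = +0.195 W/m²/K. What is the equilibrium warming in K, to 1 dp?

Net feedback parameter λ = (−2.89) + (+0.994) + (-0.748) + (+1.8) + (+0.195) = -0.649 W/m²/K.
ΔT = −F/λ = −3.1/(-0.649) = 4.8 K.

4.8 K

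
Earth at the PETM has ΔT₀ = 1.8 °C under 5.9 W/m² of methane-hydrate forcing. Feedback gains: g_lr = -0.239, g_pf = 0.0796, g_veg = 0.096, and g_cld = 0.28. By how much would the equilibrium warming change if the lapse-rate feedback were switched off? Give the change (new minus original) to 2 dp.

1.01 °C

Original: g = 0.2166, ΔT = 1.8/(1−0.2166) = 2.2977 °C.
Without lapse-rate: g' = 0.4556, ΔT' = 1.8/(1−0.4556) = 3.3064 °C.
Change = 3.3064 − 2.2977 = 1.01 °C.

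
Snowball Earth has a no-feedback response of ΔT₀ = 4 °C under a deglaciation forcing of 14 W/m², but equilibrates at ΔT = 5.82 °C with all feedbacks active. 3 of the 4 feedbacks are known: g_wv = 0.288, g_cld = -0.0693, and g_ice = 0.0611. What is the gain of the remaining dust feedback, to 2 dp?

Amplification A = ΔT/ΔT₀ = 5.82/4 = 1.455.
Total gain g = 1 − 1/A = 1 − 1/1.455 = 0.3127.
Known gains sum to 0.288 − 0.0693 + 0.0611 = 0.2798.
g_dust = 0.3127 − 0.2798 = 0.03.

0.03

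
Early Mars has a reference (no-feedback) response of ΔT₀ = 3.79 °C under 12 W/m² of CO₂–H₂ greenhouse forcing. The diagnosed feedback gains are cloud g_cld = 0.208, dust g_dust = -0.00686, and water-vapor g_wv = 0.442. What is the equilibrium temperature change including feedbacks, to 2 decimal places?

10.62 °C

Total gain g = 0.208 − 0.00686 + 0.442 = 0.64314.
Amplification A = 1/(1 − 0.64314) = 2.802.
ΔT = 3.79 × 2.802 = 10.62 °C.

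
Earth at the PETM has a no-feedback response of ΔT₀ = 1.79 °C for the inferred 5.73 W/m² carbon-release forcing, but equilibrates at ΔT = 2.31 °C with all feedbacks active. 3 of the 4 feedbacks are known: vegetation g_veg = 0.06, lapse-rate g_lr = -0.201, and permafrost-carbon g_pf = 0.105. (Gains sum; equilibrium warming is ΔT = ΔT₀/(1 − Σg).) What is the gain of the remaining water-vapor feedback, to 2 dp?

0.26

Amplification A = ΔT/ΔT₀ = 2.31/1.79 = 1.291.
Total gain g = 1 − 1/A = 1 − 1/1.291 = 0.2254.
Known gains sum to 0.06 − 0.201 + 0.105 = -0.036.
g_wv = 0.2254 + 0.036 = 0.26.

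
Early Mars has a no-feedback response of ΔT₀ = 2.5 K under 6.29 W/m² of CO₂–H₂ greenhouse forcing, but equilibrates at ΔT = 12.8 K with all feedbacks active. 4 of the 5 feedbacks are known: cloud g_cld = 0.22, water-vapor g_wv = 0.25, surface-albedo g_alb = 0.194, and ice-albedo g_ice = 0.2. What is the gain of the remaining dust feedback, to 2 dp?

-0.06

Amplification A = ΔT/ΔT₀ = 12.8/2.5 = 5.12.
Total gain g = 1 − 1/A = 1 − 1/5.12 = 0.8047.
Known gains sum to 0.22 + 0.25 + 0.194 + 0.2 = 0.864.
g_dust = 0.8047 − 0.864 = -0.06.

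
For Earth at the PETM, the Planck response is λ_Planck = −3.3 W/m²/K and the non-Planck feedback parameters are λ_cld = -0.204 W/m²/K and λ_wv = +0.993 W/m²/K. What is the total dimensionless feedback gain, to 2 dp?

Convert to gains: g_cld = -0.204/3.3 = -0.06182; g_wv = 0.993/3.3 = 0.3009.
Total gain g = 0.23908.

0.24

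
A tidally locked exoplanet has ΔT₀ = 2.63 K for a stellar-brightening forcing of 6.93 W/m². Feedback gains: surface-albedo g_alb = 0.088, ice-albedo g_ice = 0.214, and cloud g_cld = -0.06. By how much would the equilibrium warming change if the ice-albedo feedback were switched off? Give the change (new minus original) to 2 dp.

-0.76 K

Original: g = 0.242, ΔT = 2.63/(1−0.242) = 3.4697 K.
Without ice-albedo: g' = 0.028, ΔT' = 2.63/(1−0.028) = 2.7058 K.
Change = 2.7058 − 3.4697 = -0.76 K.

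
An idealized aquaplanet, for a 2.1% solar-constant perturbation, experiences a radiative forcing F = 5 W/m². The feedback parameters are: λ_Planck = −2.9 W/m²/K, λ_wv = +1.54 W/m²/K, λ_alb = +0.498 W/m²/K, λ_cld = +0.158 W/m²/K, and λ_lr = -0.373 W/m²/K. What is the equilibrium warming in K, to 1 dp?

4.6 K

Net feedback parameter λ = (−2.9) + (+1.54) + (+0.498) + (+0.158) + (-0.373) = -1.077 W/m²/K.
ΔT = −F/λ = −5/(-1.077) = 4.6 K.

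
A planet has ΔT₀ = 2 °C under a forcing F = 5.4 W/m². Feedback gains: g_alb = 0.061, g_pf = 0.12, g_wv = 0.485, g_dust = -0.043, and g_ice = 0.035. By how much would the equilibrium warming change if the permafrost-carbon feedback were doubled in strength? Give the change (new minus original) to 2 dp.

Original: g = 0.658, ΔT = 2/(1−0.658) = 5.8480 °C.
With doubled permafrost-carbon: g' = 0.778, ΔT' = 2/(1−0.778) = 9.0090 °C.
Change = 9.0090 − 5.8480 = 3.16 °C.

3.16 °C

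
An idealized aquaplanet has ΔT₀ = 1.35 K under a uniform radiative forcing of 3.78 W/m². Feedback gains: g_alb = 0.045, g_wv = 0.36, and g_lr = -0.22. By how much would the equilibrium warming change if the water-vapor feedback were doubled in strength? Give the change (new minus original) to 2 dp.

1.31 K

Original: g = 0.185, ΔT = 1.35/(1−0.185) = 1.6564 K.
With doubled water-vapor: g' = 0.545, ΔT' = 1.35/(1−0.545) = 2.9670 K.
Change = 2.9670 − 1.6564 = 1.31 K.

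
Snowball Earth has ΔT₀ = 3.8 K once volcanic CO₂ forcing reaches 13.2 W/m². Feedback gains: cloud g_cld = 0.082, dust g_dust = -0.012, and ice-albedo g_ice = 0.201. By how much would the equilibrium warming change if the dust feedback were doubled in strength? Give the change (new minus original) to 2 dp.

Original: g = 0.271, ΔT = 3.8/(1−0.271) = 5.2126 K.
With doubled dust: g' = 0.259, ΔT' = 3.8/(1−0.259) = 5.1282 K.
Change = 5.1282 − 5.2126 = -0.08 K.

-0.08 K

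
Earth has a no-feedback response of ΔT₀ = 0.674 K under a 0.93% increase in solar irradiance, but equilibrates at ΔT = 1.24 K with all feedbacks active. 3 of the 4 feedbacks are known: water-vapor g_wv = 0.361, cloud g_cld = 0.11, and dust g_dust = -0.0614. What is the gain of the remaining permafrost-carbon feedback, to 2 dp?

0.05

Amplification A = ΔT/ΔT₀ = 1.24/0.674 = 1.84.
Total gain g = 1 − 1/A = 1 − 1/1.84 = 0.4565.
Known gains sum to 0.361 + 0.11 − 0.0614 = 0.4096.
g_pf = 0.4565 − 0.4096 = 0.05.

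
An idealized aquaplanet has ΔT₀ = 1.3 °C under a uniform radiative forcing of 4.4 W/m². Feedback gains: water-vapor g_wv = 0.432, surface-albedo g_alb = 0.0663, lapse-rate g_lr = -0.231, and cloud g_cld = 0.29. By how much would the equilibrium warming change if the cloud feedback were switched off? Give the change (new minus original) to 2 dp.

Original: g = 0.5573, ΔT = 1.3/(1−0.5573) = 2.9365 °C.
Without cloud: g' = 0.2673, ΔT' = 1.3/(1−0.2673) = 1.7743 °C.
Change = 1.7743 − 2.9365 = -1.16 °C.

-1.16 °C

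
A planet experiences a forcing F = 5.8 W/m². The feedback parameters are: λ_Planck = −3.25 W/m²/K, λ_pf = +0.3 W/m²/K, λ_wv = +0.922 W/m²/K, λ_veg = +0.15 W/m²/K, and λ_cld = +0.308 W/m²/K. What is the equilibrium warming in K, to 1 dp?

3.7 K

Net feedback parameter λ = (−3.25) + (+0.3) + (+0.922) + (+0.15) + (+0.308) = -1.57 W/m²/K.
ΔT = −F/λ = −5.8/(-1.57) = 3.7 K.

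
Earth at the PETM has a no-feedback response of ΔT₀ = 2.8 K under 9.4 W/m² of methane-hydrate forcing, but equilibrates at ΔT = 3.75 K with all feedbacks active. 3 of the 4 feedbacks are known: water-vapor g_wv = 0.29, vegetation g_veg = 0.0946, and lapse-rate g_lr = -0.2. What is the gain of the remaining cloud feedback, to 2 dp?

Amplification A = ΔT/ΔT₀ = 3.75/2.8 = 1.339.
Total gain g = 1 − 1/A = 1 − 1/1.339 = 0.2532.
Known gains sum to 0.29 + 0.0946 − 0.2 = 0.1846.
g_cld = 0.2532 − 0.1846 = 0.07.

0.07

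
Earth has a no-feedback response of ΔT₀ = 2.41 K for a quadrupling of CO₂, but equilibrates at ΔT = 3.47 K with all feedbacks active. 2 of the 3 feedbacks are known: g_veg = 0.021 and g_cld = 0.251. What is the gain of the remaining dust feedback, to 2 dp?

0.03

Amplification A = ΔT/ΔT₀ = 3.47/2.41 = 1.44.
Total gain g = 1 − 1/A = 1 − 1/1.44 = 0.3056.
Known gains sum to 0.021 + 0.251 = 0.272.
g_dust = 0.3056 − 0.272 = 0.03.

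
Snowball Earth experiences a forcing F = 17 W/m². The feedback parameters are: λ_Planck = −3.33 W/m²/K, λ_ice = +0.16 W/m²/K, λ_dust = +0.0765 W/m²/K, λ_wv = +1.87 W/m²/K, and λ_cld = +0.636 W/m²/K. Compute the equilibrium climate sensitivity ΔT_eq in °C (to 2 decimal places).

28.94 °C

Net feedback parameter λ = (−3.33) + (+0.16) + (+0.0765) + (+1.87) + (+0.636) = -0.5875 W/m²/K.
ΔT = −F/λ = −17/(-0.5875) = 28.94 °C.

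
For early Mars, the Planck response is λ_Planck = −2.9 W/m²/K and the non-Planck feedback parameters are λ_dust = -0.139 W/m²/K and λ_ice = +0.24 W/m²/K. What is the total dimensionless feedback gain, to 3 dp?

0.035

Convert to gains: g_dust = -0.139/2.9 = -0.04793; g_ice = 0.24/2.9 = 0.08276.
Total gain g = 0.03483.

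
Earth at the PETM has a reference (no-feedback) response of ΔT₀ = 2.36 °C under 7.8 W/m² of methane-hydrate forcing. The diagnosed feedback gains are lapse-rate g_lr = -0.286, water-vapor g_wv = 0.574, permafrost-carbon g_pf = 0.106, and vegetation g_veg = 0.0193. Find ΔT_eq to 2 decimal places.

4.02 °C

Total gain g = -0.286 + 0.574 + 0.106 + 0.0193 = 0.4133.
Amplification A = 1/(1 − 0.4133) = 1.704.
ΔT = 2.36 × 1.704 = 4.02 °C.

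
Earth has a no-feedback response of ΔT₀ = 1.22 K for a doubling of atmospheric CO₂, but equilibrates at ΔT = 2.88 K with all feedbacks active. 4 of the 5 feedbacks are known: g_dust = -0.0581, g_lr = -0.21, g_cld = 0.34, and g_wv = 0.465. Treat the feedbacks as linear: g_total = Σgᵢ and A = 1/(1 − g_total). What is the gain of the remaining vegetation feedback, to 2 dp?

Amplification A = ΔT/ΔT₀ = 2.88/1.22 = 2.361.
Total gain g = 1 − 1/A = 1 − 1/2.361 = 0.5765.
Known gains sum to -0.0581 − 0.21 + 0.34 + 0.465 = 0.5369.
g_veg = 0.5765 − 0.5369 = 0.04.

0.04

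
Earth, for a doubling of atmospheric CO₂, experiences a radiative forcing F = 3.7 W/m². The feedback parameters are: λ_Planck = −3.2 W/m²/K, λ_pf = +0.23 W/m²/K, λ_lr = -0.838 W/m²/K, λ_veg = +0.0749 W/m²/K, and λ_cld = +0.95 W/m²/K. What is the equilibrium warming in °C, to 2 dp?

1.33 °C

Net feedback parameter λ = (−3.2) + (+0.23) + (-0.838) + (+0.0749) + (+0.95) = -2.7831 W/m²/K.
ΔT = −F/λ = −3.7/(-2.7831) = 1.33 °C.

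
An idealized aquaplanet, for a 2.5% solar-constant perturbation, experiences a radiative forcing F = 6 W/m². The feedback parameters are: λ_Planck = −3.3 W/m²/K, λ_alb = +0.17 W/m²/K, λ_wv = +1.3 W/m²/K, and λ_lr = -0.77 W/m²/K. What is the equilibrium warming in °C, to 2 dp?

2.31 °C

Net feedback parameter λ = (−3.3) + (+0.17) + (+1.3) + (-0.77) = -2.6 W/m²/K.
ΔT = −F/λ = −6/(-2.6) = 2.31 °C.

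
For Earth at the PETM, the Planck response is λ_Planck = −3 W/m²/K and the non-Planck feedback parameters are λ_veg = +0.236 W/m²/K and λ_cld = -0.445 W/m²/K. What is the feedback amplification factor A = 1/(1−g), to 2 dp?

0.93

Convert to gains: g_veg = 0.236/3 = 0.07867; g_cld = -0.445/3 = -0.1483.
Total gain g = -0.06963.
A = 1/(1 + 0.06963) = 0.93.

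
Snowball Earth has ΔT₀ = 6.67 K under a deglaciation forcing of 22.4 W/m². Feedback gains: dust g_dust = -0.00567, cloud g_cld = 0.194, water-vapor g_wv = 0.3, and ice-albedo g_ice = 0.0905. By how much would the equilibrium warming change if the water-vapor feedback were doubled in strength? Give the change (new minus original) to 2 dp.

Original: g = 0.57883, ΔT = 6.67/(1−0.57883) = 15.8368 K.
With doubled water-vapor: g' = 0.87883, ΔT' = 6.67/(1−0.87883) = 55.0466 K.
Change = 55.0466 − 15.8368 = 39.21 K.

39.21 K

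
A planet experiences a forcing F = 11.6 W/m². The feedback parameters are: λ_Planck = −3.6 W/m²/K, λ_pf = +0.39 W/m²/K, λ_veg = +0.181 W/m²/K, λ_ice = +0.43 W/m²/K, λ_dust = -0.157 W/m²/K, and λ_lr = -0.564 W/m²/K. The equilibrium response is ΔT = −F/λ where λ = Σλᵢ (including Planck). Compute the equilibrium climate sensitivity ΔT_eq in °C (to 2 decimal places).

3.49 °C

Net feedback parameter λ = (−3.6) + (+0.39) + (+0.181) + (+0.43) + (-0.157) + (-0.564) = -3.32 W/m²/K.
ΔT = −F/λ = −11.6/(-3.32) = 3.49 °C.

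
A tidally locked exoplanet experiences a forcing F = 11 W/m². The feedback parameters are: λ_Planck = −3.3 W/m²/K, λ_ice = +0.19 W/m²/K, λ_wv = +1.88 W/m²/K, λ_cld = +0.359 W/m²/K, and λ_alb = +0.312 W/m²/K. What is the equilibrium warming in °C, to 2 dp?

19.68 °C

Net feedback parameter λ = (−3.3) + (+0.19) + (+1.88) + (+0.359) + (+0.312) = -0.559 W/m²/K.
ΔT = −F/λ = −11/(-0.559) = 19.68 °C.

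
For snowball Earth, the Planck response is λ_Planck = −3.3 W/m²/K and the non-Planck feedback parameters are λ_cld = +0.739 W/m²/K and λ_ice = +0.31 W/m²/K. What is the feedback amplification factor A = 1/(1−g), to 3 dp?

Convert to gains: g_cld = 0.739/3.3 = 0.2239; g_ice = 0.31/3.3 = 0.09394.
Total gain g = 0.31784.
A = 1/(1 − 0.31784) = 1.466.

1.466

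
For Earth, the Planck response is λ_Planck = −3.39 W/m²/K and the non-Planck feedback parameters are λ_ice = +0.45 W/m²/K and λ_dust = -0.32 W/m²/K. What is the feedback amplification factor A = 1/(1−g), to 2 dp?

1.04

Convert to gains: g_ice = 0.45/3.39 = 0.1327; g_dust = -0.32/3.39 = -0.0944.
Total gain g = 0.0383.
A = 1/(1 − 0.0383) = 1.04.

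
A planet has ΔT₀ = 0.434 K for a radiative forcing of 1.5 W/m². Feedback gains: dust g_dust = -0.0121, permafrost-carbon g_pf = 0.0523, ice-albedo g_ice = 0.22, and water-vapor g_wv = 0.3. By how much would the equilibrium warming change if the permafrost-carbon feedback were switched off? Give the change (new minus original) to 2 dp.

-0.10 K

Original: g = 0.5602, ΔT = 0.434/(1−0.5602) = 0.9868 K.
Without permafrost-carbon: g' = 0.5079, ΔT' = 0.434/(1−0.5079) = 0.8819 K.
Change = 0.8819 − 0.9868 = -0.10 K.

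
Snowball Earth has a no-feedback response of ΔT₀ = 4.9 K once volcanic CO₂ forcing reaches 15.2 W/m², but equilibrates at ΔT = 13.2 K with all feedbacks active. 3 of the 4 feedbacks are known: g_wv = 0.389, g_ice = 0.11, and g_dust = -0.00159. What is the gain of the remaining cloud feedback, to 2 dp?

Amplification A = ΔT/ΔT₀ = 13.2/4.9 = 2.694.
Total gain g = 1 − 1/A = 1 − 1/2.694 = 0.6288.
Known gains sum to 0.389 + 0.11 − 0.00159 = 0.49741.
g_cld = 0.6288 − 0.49741 = 0.13.

0.13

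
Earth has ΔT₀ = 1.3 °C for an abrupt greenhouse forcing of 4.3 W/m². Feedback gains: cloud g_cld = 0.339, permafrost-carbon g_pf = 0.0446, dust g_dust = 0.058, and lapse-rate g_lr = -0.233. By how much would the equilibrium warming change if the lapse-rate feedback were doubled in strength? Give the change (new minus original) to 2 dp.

-0.37 °C

Original: g = 0.2086, ΔT = 1.3/(1−0.2086) = 1.6427 °C.
With doubled lapse-rate: g' = -0.0244, ΔT' = 1.3/(1+0.0244) = 1.2690 °C.
Change = 1.2690 − 1.6427 = -0.37 °C.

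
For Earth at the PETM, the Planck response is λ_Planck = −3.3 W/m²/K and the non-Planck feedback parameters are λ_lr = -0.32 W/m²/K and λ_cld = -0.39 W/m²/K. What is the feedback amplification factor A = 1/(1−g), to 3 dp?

Convert to gains: g_lr = -0.32/3.3 = -0.09697; g_cld = -0.39/3.3 = -0.1182.
Total gain g = -0.21517.
A = 1/(1 + 0.21517) = 0.823.

0.823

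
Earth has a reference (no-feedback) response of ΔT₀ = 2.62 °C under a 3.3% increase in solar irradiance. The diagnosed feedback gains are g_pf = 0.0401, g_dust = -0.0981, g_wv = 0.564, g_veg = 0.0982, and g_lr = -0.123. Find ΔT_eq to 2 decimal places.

Total gain g = 0.0401 − 0.0981 + 0.564 + 0.0982 − 0.123 = 0.4812.
Amplification A = 1/(1 − 0.4812) = 1.928.
ΔT = 2.62 × 1.928 = 5.05 °C.

5.05 °C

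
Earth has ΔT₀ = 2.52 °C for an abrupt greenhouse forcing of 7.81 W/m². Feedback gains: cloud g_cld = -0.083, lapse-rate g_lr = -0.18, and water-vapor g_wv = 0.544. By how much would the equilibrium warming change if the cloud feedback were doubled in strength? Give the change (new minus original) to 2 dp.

-0.36 °C

Original: g = 0.281, ΔT = 2.52/(1−0.281) = 3.5049 °C.
With doubled cloud: g' = 0.198, ΔT' = 2.52/(1−0.198) = 3.1421 °C.
Change = 3.1421 − 3.5049 = -0.36 °C.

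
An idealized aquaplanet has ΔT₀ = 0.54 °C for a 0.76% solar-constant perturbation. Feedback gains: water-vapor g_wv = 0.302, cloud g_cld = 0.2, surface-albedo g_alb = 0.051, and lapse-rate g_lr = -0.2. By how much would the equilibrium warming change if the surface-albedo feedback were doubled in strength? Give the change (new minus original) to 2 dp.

Original: g = 0.353, ΔT = 0.54/(1−0.353) = 0.8346 °C.
With doubled surface-albedo: g' = 0.404, ΔT' = 0.54/(1−0.404) = 0.9060 °C.
Change = 0.9060 − 0.8346 = 0.07 °C.

0.07 °C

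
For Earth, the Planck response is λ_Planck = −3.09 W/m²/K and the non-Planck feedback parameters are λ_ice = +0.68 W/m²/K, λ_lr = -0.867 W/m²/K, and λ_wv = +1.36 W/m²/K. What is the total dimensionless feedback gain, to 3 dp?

Convert to gains: g_ice = 0.68/3.09 = 0.2201; g_lr = -0.867/3.09 = -0.2806; g_wv = 1.36/3.09 = 0.4401.
Total gain g = 0.3796.

0.380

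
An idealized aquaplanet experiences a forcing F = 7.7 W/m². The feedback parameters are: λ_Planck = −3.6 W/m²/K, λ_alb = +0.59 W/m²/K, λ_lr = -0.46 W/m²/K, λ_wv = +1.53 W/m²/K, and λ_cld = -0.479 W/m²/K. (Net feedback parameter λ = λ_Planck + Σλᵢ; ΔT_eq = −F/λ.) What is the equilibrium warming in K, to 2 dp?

Net feedback parameter λ = (−3.6) + (+0.59) + (-0.46) + (+1.53) + (-0.479) = -2.419 W/m²/K.
ΔT = −F/λ = −7.7/(-2.419) = 3.18 K.

3.18 K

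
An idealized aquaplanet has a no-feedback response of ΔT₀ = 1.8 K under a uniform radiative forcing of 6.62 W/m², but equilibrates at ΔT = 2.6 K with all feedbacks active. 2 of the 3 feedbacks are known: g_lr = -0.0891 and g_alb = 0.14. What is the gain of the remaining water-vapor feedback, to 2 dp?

0.26

Amplification A = ΔT/ΔT₀ = 2.6/1.8 = 1.444.
Total gain g = 1 − 1/A = 1 − 1/1.444 = 0.3075.
Known gains sum to -0.0891 + 0.14 = 0.0509.
g_wv = 0.3075 − 0.0509 = 0.26.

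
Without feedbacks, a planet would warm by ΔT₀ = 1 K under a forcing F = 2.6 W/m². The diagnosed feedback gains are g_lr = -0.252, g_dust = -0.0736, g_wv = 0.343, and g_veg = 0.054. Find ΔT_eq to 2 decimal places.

Total gain g = -0.252 − 0.0736 + 0.343 + 0.054 = 0.0714.
Amplification A = 1/(1 − 0.0714) = 1.077.
ΔT = 1 × 1.077 = 1.08 K.

1.08 K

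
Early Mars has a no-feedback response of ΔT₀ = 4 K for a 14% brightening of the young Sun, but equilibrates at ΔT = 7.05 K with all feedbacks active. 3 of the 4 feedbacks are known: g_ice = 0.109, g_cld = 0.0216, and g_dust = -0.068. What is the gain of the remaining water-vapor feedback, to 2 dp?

0.37

Amplification A = ΔT/ΔT₀ = 7.05/4 = 1.762.
Total gain g = 1 − 1/A = 1 − 1/1.762 = 0.4325.
Known gains sum to 0.109 + 0.0216 − 0.068 = 0.0626.
g_wv = 0.4325 − 0.0626 = 0.37.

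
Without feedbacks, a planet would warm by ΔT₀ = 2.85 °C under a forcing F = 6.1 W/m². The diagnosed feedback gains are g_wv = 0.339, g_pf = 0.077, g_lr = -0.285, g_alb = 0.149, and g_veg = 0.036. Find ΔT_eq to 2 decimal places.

4.17 °C

Total gain g = 0.339 + 0.077 − 0.285 + 0.149 + 0.036 = 0.316.
Amplification A = 1/(1 − 0.316) = 1.462.
ΔT = 2.85 × 1.462 = 4.17 °C.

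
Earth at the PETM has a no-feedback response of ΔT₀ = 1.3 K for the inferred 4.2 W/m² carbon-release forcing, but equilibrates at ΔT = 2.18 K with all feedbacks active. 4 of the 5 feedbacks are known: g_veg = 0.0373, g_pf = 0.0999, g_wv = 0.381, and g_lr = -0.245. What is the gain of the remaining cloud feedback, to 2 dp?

0.13

Amplification A = ΔT/ΔT₀ = 2.18/1.3 = 1.677.
Total gain g = 1 − 1/A = 1 − 1/1.677 = 0.4037.
Known gains sum to 0.0373 + 0.0999 + 0.381 − 0.245 = 0.2732.
g_cld = 0.4037 − 0.2732 = 0.13.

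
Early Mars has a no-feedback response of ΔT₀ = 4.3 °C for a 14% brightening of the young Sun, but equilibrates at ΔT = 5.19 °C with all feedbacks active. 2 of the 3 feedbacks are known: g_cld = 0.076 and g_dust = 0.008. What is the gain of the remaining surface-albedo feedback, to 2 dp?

Amplification A = ΔT/ΔT₀ = 5.19/4.3 = 1.207.
Total gain g = 1 − 1/A = 1 − 1/1.207 = 0.1715.
Known gains sum to 0.076 + 0.008 = 0.084.
g_alb = 0.1715 − 0.084 = 0.09.

0.09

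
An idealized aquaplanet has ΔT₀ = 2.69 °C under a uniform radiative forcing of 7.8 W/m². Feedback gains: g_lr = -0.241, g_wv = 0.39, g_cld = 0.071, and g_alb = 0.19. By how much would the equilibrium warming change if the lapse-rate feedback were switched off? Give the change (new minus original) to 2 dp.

Original: g = 0.41, ΔT = 2.69/(1−0.41) = 4.5593 °C.
Without lapse-rate: g' = 0.651, ΔT' = 2.69/(1−0.651) = 7.7077 °C.
Change = 7.7077 − 4.5593 = 3.15 °C.

3.15 °C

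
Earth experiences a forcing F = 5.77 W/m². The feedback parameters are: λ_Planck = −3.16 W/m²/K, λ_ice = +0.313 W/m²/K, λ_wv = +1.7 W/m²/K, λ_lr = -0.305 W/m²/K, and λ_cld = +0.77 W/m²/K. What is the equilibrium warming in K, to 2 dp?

Net feedback parameter λ = (−3.16) + (+0.313) + (+1.7) + (-0.305) + (+0.77) = -0.682 W/m²/K.
ΔT = −F/λ = −5.77/(-0.682) = 8.46 K.

8.46 K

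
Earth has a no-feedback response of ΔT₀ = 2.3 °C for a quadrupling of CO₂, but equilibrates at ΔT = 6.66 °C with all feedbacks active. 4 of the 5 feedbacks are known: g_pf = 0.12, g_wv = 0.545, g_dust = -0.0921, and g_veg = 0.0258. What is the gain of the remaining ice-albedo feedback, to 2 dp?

Amplification A = ΔT/ΔT₀ = 6.66/2.3 = 2.896.
Total gain g = 1 − 1/A = 1 − 1/2.896 = 0.6547.
Known gains sum to 0.12 + 0.545 − 0.0921 + 0.0258 = 0.5987.
g_ice = 0.6547 − 0.5987 = 0.06.

0.06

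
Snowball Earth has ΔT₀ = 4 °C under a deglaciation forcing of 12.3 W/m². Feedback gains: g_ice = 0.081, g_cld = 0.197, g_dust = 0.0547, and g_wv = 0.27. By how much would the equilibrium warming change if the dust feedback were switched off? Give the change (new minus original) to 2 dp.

-1.22 °C

Original: g = 0.6027, ΔT = 4/(1−0.6027) = 10.0680 °C.
Without dust: g' = 0.548, ΔT' = 4/(1−0.548) = 8.8496 °C.
Change = 8.8496 − 10.0680 = -1.22 °C.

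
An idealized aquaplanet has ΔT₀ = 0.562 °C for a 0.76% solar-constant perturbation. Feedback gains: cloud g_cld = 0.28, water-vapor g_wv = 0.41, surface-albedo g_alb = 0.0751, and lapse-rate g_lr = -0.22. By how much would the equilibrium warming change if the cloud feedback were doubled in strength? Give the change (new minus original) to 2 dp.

1.98 °C

Original: g = 0.5451, ΔT = 0.562/(1−0.5451) = 1.2354 °C.
With doubled cloud: g' = 0.8251, ΔT' = 0.562/(1−0.8251) = 3.2133 °C.
Change = 3.2133 − 1.2354 = 1.98 °C.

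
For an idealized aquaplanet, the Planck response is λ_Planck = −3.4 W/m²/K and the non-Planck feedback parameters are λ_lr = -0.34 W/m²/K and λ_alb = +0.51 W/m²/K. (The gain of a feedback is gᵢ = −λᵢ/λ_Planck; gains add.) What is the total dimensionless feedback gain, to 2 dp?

0.05

Convert to gains: g_lr = -0.34/3.4 = -0.1; g_alb = 0.51/3.4 = 0.15.
Total gain g = 0.05.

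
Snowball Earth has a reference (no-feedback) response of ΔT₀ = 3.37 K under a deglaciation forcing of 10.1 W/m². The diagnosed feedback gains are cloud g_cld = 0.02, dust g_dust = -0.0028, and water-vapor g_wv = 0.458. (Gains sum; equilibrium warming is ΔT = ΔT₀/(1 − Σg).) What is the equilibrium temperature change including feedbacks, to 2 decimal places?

6.42 K

Total gain g = 0.02 − 0.0028 + 0.458 = 0.4752.
Amplification A = 1/(1 − 0.4752) = 1.905.
ΔT = 3.37 × 1.905 = 6.42 K.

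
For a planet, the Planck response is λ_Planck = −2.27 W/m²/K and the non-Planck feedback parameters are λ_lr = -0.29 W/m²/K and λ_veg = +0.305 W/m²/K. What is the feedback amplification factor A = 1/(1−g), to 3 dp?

1.007

Convert to gains: g_lr = -0.29/2.27 = -0.1278; g_veg = 0.305/2.27 = 0.1344.
Total gain g = 0.0066.
A = 1/(1 − 0.0066) = 1.007.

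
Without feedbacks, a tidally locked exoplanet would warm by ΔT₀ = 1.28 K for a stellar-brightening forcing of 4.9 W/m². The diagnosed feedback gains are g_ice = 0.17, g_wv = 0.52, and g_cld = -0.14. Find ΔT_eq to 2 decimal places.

2.84 K

Total gain g = 0.17 + 0.52 − 0.14 = 0.55.
Amplification A = 1/(1 − 0.55) = 2.222.
ΔT = 1.28 × 2.222 = 2.84 K.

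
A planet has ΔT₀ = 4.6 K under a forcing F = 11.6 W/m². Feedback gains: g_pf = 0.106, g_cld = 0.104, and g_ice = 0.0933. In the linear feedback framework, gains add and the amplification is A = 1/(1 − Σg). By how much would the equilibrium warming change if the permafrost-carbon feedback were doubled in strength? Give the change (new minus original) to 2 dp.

1.18 K

Original: g = 0.3033, ΔT = 4.6/(1−0.3033) = 6.6026 K.
With doubled permafrost-carbon: g' = 0.4093, ΔT' = 4.6/(1−0.4093) = 7.7874 K.
Change = 7.7874 − 6.6026 = 1.18 K.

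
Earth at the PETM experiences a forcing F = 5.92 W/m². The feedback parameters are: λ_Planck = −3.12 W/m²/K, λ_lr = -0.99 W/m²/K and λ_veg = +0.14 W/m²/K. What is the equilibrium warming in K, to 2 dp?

1.49 K

Net feedback parameter λ = (−3.12) + (-0.99) + (+0.14) = -3.97 W/m²/K.
ΔT = −F/λ = −5.92/(-3.97) = 1.49 K.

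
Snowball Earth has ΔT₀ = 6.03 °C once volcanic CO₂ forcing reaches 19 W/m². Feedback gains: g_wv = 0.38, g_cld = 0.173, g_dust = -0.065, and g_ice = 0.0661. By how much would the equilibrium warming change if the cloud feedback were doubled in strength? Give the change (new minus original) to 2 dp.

8.57 °C

Original: g = 0.5541, ΔT = 6.03/(1−0.5541) = 13.5232 °C.
With doubled cloud: g' = 0.7271, ΔT' = 6.03/(1−0.7271) = 22.0960 °C.
Change = 22.0960 − 13.5232 = 8.57 °C.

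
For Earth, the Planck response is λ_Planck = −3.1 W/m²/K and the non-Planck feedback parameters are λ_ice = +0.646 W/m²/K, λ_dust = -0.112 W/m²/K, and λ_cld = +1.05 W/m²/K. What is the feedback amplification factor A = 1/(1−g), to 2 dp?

Convert to gains: g_ice = 0.646/3.1 = 0.2084; g_dust = -0.112/3.1 = -0.03613; g_cld = 1.05/3.1 = 0.3387.
Total gain g = 0.51097.
A = 1/(1 − 0.51097) = 2.04.

2.04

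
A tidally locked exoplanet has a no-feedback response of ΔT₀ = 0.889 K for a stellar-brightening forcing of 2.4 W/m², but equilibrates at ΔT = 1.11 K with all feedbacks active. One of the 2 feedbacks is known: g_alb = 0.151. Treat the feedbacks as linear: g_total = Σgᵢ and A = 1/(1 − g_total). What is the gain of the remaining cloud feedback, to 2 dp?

Amplification A = ΔT/ΔT₀ = 1.11/0.889 = 1.249.
Total gain g = 1 − 1/A = 1 − 1/1.249 = 0.1994.
The known gain is 0.151.
g_cld = 0.1994 − 0.151 = 0.05.

0.05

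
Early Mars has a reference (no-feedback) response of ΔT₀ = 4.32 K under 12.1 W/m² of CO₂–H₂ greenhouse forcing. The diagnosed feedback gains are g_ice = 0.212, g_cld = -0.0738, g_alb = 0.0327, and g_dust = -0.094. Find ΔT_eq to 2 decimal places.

Total gain g = 0.212 − 0.0738 + 0.0327 − 0.094 = 0.0769.
Amplification A = 1/(1 − 0.0769) = 1.083.
ΔT = 4.32 × 1.083 = 4.68 K.

4.68 K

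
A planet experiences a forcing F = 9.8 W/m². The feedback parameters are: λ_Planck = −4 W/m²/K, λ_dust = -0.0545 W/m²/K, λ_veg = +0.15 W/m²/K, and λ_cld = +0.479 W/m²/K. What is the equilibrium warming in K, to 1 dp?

Net feedback parameter λ = (−4) + (-0.0545) + (+0.15) + (+0.479) = -3.4255 W/m²/K.
ΔT = −F/λ = −9.8/(-3.4255) = 2.9 K.

2.9 K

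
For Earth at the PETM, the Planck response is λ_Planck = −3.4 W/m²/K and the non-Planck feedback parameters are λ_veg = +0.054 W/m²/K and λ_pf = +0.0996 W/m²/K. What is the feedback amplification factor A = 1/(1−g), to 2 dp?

1.05

Convert to gains: g_veg = 0.054/3.4 = 0.01588; g_pf = 0.0996/3.4 = 0.02929.
Total gain g = 0.04517.
A = 1/(1 − 0.04517) = 1.05.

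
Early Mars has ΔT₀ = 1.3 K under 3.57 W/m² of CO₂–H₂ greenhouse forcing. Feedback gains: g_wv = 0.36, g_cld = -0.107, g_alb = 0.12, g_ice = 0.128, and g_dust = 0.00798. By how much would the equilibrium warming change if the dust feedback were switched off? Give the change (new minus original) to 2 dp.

-0.04 K

Original: g = 0.50898, ΔT = 1.3/(1−0.50898) = 2.6475 K.
Without dust: g' = 0.501, ΔT' = 1.3/(1−0.501) = 2.6052 K.
Change = 2.6052 − 2.6475 = -0.04 K.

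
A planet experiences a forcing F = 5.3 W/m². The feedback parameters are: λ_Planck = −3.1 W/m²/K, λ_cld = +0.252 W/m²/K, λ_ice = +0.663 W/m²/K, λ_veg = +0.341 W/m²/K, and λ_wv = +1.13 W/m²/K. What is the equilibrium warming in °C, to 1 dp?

Net feedback parameter λ = (−3.1) + (+0.252) + (+0.663) + (+0.341) + (+1.13) = -0.714 W/m²/K.
ΔT = −F/λ = −5.3/(-0.714) = 7.4 °C.

7.4 °C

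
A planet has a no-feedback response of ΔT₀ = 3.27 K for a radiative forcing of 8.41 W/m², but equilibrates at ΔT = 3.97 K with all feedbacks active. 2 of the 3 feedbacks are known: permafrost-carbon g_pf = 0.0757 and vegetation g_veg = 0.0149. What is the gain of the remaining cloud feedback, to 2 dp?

0.09

Amplification A = ΔT/ΔT₀ = 3.97/3.27 = 1.214.
Total gain g = 1 − 1/A = 1 − 1/1.214 = 0.1763.
Known gains sum to 0.0757 + 0.0149 = 0.0906.
g_cld = 0.1763 − 0.0906 = 0.09.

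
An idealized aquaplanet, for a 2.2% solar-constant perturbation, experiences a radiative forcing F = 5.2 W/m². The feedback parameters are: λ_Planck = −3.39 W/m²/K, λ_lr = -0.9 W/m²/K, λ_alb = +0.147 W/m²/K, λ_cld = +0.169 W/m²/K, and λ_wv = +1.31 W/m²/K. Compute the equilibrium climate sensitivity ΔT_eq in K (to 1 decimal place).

Net feedback parameter λ = (−3.39) + (-0.9) + (+0.147) + (+0.169) + (+1.31) = -2.664 W/m²/K.
ΔT = −F/λ = −5.2/(-2.664) = 2.0 K.

2.0 K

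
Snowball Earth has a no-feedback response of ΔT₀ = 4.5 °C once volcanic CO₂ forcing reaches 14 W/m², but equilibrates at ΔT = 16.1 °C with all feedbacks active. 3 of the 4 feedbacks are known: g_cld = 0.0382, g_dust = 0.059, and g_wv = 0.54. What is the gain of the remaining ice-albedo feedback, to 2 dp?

Amplification A = ΔT/ΔT₀ = 16.1/4.5 = 3.578.
Total gain g = 1 − 1/A = 1 − 1/3.578 = 0.7205.
Known gains sum to 0.0382 + 0.059 + 0.54 = 0.6372.
g_ice = 0.7205 − 0.6372 = 0.08.

0.08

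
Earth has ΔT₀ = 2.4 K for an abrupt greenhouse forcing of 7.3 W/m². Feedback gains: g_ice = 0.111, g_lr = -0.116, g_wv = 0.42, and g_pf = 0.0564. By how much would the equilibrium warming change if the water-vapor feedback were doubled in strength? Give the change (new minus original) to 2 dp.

Original: g = 0.4714, ΔT = 2.4/(1−0.4714) = 4.5403 K.
With doubled water-vapor: g' = 0.8914, ΔT' = 2.4/(1−0.8914) = 22.0994 K.
Change = 22.0994 − 4.5403 = 17.56 K.

17.56 K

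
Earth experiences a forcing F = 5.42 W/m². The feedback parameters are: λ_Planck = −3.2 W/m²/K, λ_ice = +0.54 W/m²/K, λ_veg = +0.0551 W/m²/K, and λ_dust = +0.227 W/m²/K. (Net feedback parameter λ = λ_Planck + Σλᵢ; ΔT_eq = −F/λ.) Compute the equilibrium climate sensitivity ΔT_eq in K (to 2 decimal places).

Net feedback parameter λ = (−3.2) + (+0.54) + (+0.0551) + (+0.227) = -2.3779 W/m²/K.
ΔT = −F/λ = −5.42/(-2.3779) = 2.28 K.

2.28 K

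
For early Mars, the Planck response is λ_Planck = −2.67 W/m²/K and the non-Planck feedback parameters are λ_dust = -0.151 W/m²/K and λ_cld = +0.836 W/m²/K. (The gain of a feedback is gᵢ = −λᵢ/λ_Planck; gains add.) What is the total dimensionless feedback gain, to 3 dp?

0.257

Convert to gains: g_dust = -0.151/2.67 = -0.05655; g_cld = 0.836/2.67 = 0.3131.
Total gain g = 0.25655.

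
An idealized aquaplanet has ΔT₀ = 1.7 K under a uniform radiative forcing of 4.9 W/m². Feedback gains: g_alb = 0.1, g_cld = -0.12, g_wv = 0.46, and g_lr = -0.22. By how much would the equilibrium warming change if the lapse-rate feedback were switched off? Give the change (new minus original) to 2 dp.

Original: g = 0.22, ΔT = 1.7/(1−0.22) = 2.1795 K.
Without lapse-rate: g' = 0.44, ΔT' = 1.7/(1−0.44) = 3.0357 K.
Change = 3.0357 − 2.1795 = 0.86 K.

0.86 K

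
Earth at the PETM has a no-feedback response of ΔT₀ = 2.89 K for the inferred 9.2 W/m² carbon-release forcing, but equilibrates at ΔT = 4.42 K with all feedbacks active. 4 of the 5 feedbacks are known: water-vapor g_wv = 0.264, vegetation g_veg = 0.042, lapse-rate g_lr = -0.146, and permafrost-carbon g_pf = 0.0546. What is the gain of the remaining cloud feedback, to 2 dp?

0.13

Amplification A = ΔT/ΔT₀ = 4.42/2.89 = 1.529.
Total gain g = 1 − 1/A = 1 − 1/1.529 = 0.346.
Known gains sum to 0.264 + 0.042 − 0.146 + 0.0546 = 0.2146.
g_cld = 0.346 − 0.2146 = 0.13.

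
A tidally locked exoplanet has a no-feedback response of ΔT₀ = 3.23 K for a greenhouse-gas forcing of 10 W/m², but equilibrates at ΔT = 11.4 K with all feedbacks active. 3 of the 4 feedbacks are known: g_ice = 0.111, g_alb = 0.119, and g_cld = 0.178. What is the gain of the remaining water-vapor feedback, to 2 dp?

0.31

Amplification A = ΔT/ΔT₀ = 11.4/3.23 = 3.529.
Total gain g = 1 − 1/A = 1 − 1/3.529 = 0.7166.
Known gains sum to 0.111 + 0.119 + 0.178 = 0.408.
g_wv = 0.7166 − 0.408 = 0.31.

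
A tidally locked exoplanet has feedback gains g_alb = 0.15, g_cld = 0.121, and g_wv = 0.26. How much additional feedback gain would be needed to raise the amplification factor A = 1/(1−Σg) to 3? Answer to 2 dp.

0.14

Current total gain = 0.531.
Target gain for A = 3: g* = 1 − 1/3 = 0.6667.
Additional gain needed = 0.6667 − 0.531 = 0.14.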